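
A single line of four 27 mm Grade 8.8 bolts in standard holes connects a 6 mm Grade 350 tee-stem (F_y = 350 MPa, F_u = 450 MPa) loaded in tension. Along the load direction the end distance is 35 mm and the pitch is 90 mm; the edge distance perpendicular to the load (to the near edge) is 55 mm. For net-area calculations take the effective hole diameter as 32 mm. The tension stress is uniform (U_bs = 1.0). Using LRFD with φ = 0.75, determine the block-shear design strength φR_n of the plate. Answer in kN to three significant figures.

Shear plane L_v = 35 + 3·90 = 305 mm; A_gv = 305 × 6 = 1830 mm².
A_nv = (305 − 3.5·32) × 6 = 1158 mm².
A_nt = (55 − 0.5·32) × 6 = 234 mm².
0.6 F_u A_nv = 312.7 kN; 0.6 F_y A_gv = 384.3 kN → shear rupture governs the shear term.
R_n = 312.7 + 1.0 × 450 × 234 / 1000 = 418 kN.
Design strength φR_n = 0.75 × 418 = 313 kN.

313 kN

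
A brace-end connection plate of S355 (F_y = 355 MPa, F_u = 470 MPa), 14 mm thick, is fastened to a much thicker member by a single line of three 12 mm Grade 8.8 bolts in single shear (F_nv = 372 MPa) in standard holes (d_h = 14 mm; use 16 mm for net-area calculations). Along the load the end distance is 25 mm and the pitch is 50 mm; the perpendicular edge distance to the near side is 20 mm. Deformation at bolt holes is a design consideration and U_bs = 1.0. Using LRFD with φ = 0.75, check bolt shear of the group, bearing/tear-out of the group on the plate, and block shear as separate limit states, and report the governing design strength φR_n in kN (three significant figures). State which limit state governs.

94.7 kN (bolt shear governs)

Bolt shear: A_b = π·12²/4 = 113.1 mm²; R_n = 372 × 113.1 × 3 × 1 / 1000 = 126.2 kN → 0.75 × 126.2 = 94.7 kN.
Bearing: edge l_c = 18, r_n = 142.1 kN; interior l_c = 36, r_n = 189.5 kN; R_n = 142.1 + 2·189.5 = 521.1 kN → 391 kN.
Block shear: A_gv = 1750, A_nv = 1190, A_nt = 168 mm²; R_n = min(0.6F_uA_nv, 0.6F_yA_gv) + U_bs·F_u·A_nt = 414.5 kN → 311 kN.
Bolt shear governs: 94.7 kN.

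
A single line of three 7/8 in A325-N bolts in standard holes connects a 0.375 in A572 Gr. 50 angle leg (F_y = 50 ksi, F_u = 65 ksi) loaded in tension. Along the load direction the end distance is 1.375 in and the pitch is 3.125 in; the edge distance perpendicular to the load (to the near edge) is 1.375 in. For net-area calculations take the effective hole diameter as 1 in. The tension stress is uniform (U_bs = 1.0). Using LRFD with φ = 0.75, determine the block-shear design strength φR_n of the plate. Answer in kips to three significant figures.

Shear plane L_v = 1.375 + 2·3.125 = 7.625 in; A_gv = 7.625 × 0.375 = 2.859 in².
A_nv = (7.625 − 2.5·1) × 0.375 = 1.922 in².
A_nt = (1.375 − 0.5·1) × 0.375 = 0.3281 in².
0.6 F_u A_nv = 74.95 kips; 0.6 F_y A_gv = 85.78 kips → shear rupture governs the shear term.
R_n = 74.95 + 1.0 × 65 × 0.3281 = 96.28 kips.
Design strength φR_n = 0.75 × 96.28 = 72.2 kips.

72.2 kips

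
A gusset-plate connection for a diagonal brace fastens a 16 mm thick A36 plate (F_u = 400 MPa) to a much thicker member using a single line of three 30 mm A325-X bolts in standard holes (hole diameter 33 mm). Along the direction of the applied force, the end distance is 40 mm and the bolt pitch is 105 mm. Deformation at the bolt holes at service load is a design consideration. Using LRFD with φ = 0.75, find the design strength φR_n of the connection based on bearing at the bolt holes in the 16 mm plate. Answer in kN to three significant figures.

827 kN

Per bolt r_n = 1.2 l_c t F_u ≤ 2.4 d t F_u; upper limit = 2.4 × 30 × 16 × 400 / 1000 = 460.8 kN.
Edge bolt: l_c = 40 − 33/2 = 23.5 mm → 1.2 × 23.5 × 16 × 400 / 1000 = 180.5 → r_n = 180.5 kN.
Interior bolts: l_c = 105 − 33 = 72 mm → 1.2 × 72 × 16 × 400 / 1000 = 553 → r_n = 460.8 kN.
R_n = 1 × 180.5 + 2 × 460.8 = 1102 kN.
Design strength φR_n = 0.75 × 1102 = 827 kN.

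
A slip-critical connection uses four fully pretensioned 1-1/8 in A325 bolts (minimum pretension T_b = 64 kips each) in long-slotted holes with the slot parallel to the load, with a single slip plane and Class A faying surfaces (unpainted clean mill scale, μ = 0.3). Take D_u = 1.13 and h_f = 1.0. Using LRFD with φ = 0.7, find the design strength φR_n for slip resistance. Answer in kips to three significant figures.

R_n = μ · D_u · h_f · T_b · n_s · n_b = 0.3 × 1.13 × 1.0 × 64 × 1 × 4 = 86.78 kips.
Design strength φR_n = 0.7 × 86.78 = 60.7 kips.

60.7 kips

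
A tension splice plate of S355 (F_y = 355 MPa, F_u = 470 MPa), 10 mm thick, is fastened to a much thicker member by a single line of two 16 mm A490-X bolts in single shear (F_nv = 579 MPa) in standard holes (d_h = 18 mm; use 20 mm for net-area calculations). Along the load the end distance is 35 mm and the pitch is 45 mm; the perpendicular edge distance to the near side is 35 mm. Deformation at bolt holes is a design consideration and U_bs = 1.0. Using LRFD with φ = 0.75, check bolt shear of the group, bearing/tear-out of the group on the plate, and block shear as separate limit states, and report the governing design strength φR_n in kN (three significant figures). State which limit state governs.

175 kN (bolt shear governs)

Bolt shear: A_b = π·16²/4 = 201.1 mm²; R_n = 579 × 201.1 × 2 × 1 / 1000 = 232.8 kN → 0.75 × 232.8 = 175 kN.
Bearing: edge l_c = 26, r_n = 146.6 kN; interior l_c = 27, r_n = 152.3 kN; R_n = 146.6 + 1·152.3 = 298.9 kN → 224 kN.
Block shear: A_gv = 800, A_nv = 500, A_nt = 250 mm²; R_n = min(0.6F_uA_nv, 0.6F_yA_gv) + U_bs·F_u·A_nt = 258.5 kN → 194 kN.
Bolt shear governs: 175 kN.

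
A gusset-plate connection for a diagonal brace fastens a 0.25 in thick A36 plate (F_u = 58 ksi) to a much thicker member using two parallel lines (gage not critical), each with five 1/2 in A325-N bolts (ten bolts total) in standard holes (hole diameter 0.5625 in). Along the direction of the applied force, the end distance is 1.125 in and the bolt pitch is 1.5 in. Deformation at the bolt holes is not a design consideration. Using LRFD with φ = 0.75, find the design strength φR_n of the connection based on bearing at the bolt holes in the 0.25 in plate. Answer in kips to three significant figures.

Per bolt r_n = 1.5 l_c t F_u ≤ 3.0 d t F_u; upper limit = 3.0 × 0.5 × 0.25 × 58 = 21.75 kips.
Edge bolt: l_c = 1.125 − 0.5625/2 = 0.8438 in → 1.5 × 0.8438 × 0.25 × 58 = 18.35 → r_n = 18.35 kips.
Interior bolts: l_c = 1.5 − 0.5625 = 0.9375 in → 1.5 × 0.9375 × 0.25 × 58 = 20.39 → r_n = 20.39 kips.
R_n = 2 × 18.35 + 8 × 20.39 = 199.8 kips.
Design strength φR_n = 0.75 × 199.8 = 150 kips.

150 kips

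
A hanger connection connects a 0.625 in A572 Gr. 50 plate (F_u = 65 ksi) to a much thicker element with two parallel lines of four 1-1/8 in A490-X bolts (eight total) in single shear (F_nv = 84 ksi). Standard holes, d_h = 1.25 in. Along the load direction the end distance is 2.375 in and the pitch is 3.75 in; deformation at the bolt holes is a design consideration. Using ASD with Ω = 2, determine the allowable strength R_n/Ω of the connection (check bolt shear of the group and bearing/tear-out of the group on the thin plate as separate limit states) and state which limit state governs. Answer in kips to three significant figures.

334 kips (bolt shear governs)

Bolt shear: A_b = π·1.125²/4 = 0.994 in²; R_n = 84 × 0.994 × 8 × 1 = 668 kips → 668 / 2 = 334 kips.
Bearing (1.2 l_c t F_u ≤ 2.4 d t F_u): upper limit = 2.4·1.125·0.625·65 = 109.7 kips.
  Edge l_c = 2.375 − 1.25/2 = 1.75 → r_n = 85.31 kips; interior l_c = 3.75 − 1.25 = 2.5 → r_n = 109.7 kips.
  R_n,bearing = 2·85.31 + 6·109.7 = 828.7 kips → 828.7 / 2 = 414 kips.
Bolt shear governs: 334 kips.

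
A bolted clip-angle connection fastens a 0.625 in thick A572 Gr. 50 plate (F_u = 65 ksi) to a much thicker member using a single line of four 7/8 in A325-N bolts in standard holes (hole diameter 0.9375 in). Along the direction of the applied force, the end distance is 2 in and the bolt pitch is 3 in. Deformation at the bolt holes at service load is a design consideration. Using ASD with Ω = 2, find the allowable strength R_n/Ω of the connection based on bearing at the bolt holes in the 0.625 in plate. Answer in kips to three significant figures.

Per bolt r_n = 1.2 l_c t F_u ≤ 2.4 d t F_u; upper limit = 2.4 × 0.875 × 0.625 × 65 = 85.31 kips.
Edge bolt: l_c = 2 − 0.9375/2 = 1.531 in → 1.2 × 1.531 × 0.625 × 65 = 74.65 → r_n = 74.65 kips.
Interior bolts: l_c = 3 − 0.9375 = 2.062 in → 1.2 × 2.062 × 0.625 × 65 = 100.5 → r_n = 85.31 kips.
R_n = 1 × 74.65 + 3 × 85.31 = 330.6 kips.
Allowable strength R_n/Ω = 330.6 / 2 = 165 kips.

165 kips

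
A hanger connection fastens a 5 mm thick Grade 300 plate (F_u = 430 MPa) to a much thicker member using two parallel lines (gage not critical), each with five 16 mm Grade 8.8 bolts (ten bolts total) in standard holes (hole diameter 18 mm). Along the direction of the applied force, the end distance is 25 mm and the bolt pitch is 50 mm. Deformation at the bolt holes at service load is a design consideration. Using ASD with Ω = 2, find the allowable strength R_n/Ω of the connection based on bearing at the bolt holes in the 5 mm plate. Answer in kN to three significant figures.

372 kN

Per bolt r_n = 1.2 l_c t F_u ≤ 2.4 d t F_u; upper limit = 2.4 × 16 × 5 × 430 / 1000 = 82.56 kN.
Edge bolt: l_c = 25 − 18/2 = 16 mm → 1.2 × 16 × 5 × 430 / 1000 = 41.28 → r_n = 41.28 kN.
Interior bolts: l_c = 50 − 18 = 32 mm → 1.2 × 32 × 5 × 430 / 1000 = 82.56 → r_n = 82.56 kN.
R_n = 2 × 41.28 + 8 × 82.56 = 743 kN.
Allowable strength R_n/Ω = 743 / 2 = 372 kN.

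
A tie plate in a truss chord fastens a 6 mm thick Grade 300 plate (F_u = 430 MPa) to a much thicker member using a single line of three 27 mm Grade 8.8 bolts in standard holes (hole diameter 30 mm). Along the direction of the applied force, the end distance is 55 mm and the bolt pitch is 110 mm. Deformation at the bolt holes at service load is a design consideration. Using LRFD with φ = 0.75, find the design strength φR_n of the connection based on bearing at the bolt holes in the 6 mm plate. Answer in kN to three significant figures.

344 kN

Per bolt r_n = 1.2 l_c t F_u ≤ 2.4 d t F_u; upper limit = 2.4 × 27 × 6 × 430 / 1000 = 167.2 kN.
Edge bolt: l_c = 55 − 30/2 = 40 mm → 1.2 × 40 × 6 × 430 / 1000 = 123.8 → r_n = 123.8 kN.
Interior bolts: l_c = 110 − 30 = 80 mm → 1.2 × 80 × 6 × 430 / 1000 = 247.7 → r_n = 167.2 kN.
R_n = 1 × 123.8 + 2 × 167.2 = 458.2 kN.
Design strength φR_n = 0.75 × 458.2 = 344 kN.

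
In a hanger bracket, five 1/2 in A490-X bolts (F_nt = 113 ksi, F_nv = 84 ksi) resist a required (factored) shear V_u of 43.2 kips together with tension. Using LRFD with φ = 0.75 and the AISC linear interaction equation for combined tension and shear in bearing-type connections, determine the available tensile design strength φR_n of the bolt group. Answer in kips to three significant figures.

50 kips

A_b = π·0.5²/4 = 0.1963 in²; f_rv = 43.2 / (5 × 0.1963) = 44 ksi.
F'_nt = 1.3 F_nt − (F_nt / φF_nv) f_rv = 1.3·113 − (113/(0.75·84))·44 = 67.97 ksi, capped at F_nt → F'_nt = 67.97 ksi.
R_n = F'_nt · A_b · n = 67.97 × 0.1963 × 5 = 66.73 kips.
Design strength φR_n = 0.75 × 66.73 = 50 kips.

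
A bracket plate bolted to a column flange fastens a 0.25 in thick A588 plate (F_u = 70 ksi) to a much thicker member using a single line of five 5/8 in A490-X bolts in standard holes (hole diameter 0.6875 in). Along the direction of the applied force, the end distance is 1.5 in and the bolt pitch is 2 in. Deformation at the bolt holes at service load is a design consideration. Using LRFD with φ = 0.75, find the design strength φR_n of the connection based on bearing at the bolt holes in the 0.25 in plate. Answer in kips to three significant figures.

97 kips

Per bolt r_n = 1.2 l_c t F_u ≤ 2.4 d t F_u; upper limit = 2.4 × 0.625 × 0.25 × 70 = 26.25 kips.
Edge bolt: l_c = 1.5 − 0.6875/2 = 1.156 in → 1.2 × 1.156 × 0.25 × 70 = 24.28 → r_n = 24.28 kips.
Interior bolts: l_c = 2 − 0.6875 = 1.312 in → 1.2 × 1.312 × 0.25 × 70 = 27.56 → r_n = 26.25 kips.
R_n = 1 × 24.28 + 4 × 26.25 = 129.3 kips.
Design strength φR_n = 0.75 × 129.3 = 97 kips.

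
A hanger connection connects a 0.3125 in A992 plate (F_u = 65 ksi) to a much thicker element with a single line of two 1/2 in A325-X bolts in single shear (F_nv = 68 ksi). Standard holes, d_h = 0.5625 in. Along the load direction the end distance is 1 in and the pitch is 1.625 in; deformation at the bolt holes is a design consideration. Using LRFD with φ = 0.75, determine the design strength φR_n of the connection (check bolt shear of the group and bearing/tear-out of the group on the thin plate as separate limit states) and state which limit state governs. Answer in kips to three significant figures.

20 kips (bolt shear governs)

Bolt shear: A_b = π·0.5²/4 = 0.1963 in²; R_n = 68 × 0.1963 × 2 × 1 = 26.7 kips → 0.75 × 26.7 = 20 kips.
Bearing (1.2 l_c t F_u ≤ 2.4 d t F_u): upper limit = 2.4·0.5·0.3125·65 = 24.38 kips.
  Edge l_c = 1 − 0.5625/2 = 0.7188 → r_n = 17.52 kips; interior l_c = 1.625 − 0.5625 = 1.062 → r_n = 24.38 kips.
  R_n,bearing = 1·17.52 + 1·24.38 = 41.89 kips → 0.75 × 41.89 = 31.4 kips.
Bolt shear governs: 20 kips.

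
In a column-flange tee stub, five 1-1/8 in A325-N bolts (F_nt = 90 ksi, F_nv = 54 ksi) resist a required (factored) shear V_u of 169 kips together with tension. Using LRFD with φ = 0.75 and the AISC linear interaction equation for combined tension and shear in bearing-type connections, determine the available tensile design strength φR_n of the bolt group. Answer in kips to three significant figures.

154 kips

A_b = π·1.125²/4 = 0.994 in²; f_rv = 169 / (5 × 0.994) = 34 ksi.
F'_nt = 1.3 F_nt − (F_nt / φF_nv) f_rv = 1.3·90 − (90/(0.75·54))·34 = 41.44 ksi, capped at F_nt → F'_nt = 41.44 ksi.
R_n = F'_nt · A_b · n = 41.44 × 0.994 × 5 = 205.9 kips.
Design strength φR_n = 0.75 × 205.9 = 154 kips.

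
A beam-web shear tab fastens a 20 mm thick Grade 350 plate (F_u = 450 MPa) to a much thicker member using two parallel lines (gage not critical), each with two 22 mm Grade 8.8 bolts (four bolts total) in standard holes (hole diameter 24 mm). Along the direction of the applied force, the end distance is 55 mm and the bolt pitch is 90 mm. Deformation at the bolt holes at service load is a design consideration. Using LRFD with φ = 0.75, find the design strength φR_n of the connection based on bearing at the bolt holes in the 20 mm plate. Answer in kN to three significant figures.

Per bolt r_n = 1.2 l_c t F_u ≤ 2.4 d t F_u; upper limit = 2.4 × 22 × 20 × 450 / 1000 = 475.2 kN.
Edge bolt: l_c = 55 − 24/2 = 43 mm → 1.2 × 43 × 20 × 450 / 1000 = 464.4 → r_n = 464.4 kN.
Interior bolts: l_c = 90 − 24 = 66 mm → 1.2 × 66 × 20 × 450 / 1000 = 712.8 → r_n = 475.2 kN.
R_n = 2 × 464.4 + 2 × 475.2 = 1879 kN.
Design strength φR_n = 0.75 × 1879 = 1410 kN.

1410 kN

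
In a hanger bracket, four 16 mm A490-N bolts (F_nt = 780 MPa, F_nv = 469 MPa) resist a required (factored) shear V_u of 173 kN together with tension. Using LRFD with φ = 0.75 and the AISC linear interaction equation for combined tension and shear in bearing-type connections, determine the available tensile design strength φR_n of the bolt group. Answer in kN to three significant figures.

A_b = π·16²/4 = 201.1 mm²; f_rv = 173 × 1000 / (4 × 201.1) = 215.1 MPa.
F'_nt = 1.3 F_nt − (F_nt / φF_nv) f_rv = 1.3·780 − (780/(0.75·469))·215.1 = 537 MPa, capped at F_nt → F'_nt = 537 MPa.
R_n = F'_nt · A_b · n = 537 × 201.1 × 4 / 1000 = 431.9 kN.
Design strength φR_n = 0.75 × 431.9 = 324 kN.

324 kN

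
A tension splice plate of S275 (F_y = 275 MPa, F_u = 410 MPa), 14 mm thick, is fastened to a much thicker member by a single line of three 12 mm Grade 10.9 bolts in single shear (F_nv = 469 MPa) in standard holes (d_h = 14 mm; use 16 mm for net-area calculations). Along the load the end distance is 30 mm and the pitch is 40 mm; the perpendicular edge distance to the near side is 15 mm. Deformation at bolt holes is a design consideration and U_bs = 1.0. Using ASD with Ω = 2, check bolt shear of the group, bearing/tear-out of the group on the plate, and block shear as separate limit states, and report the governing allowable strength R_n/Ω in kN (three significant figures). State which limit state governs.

79.6 kN (bolt shear governs)

Bolt shear: A_b = π·12²/4 = 113.1 mm²; R_n = 469 × 113.1 × 3 × 1 / 1000 = 159.1 kN → 159.1 / 2 = 79.6 kN.
Bearing: edge l_c = 23, r_n = 158.4 kN; interior l_c = 26, r_n = 165.3 kN; R_n = 158.4 + 2·165.3 = 489 kN → 245 kN.
Block shear: A_gv = 1540, A_nv = 980, A_nt = 98 mm²; R_n = min(0.6F_uA_nv, 0.6F_yA_gv) + U_bs·F_u·A_nt = 281.3 kN → 141 kN.
Bolt shear governs: 79.6 kN.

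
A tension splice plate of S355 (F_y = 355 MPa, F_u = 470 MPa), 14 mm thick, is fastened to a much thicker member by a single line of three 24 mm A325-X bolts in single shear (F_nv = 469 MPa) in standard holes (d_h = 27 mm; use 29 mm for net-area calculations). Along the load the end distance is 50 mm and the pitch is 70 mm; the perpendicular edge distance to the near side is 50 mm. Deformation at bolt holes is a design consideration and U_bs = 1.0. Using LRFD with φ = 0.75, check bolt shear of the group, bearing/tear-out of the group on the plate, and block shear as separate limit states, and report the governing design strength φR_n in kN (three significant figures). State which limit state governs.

Bolt shear: A_b = π·24²/4 = 452.4 mm²; R_n = 469 × 452.4 × 3 × 1 / 1000 = 636.5 kN → 0.75 × 636.5 = 477 kN.
Bearing: edge l_c = 36.5, r_n = 288.2 kN; interior l_c = 43, r_n = 339.5 kN; R_n = 288.2 + 2·339.5 = 967.3 kN → 725 kN.
Block shear: A_gv = 2660, A_nv = 1645, A_nt = 497 mm²; R_n = min(0.6F_uA_nv, 0.6F_yA_gv) + U_bs·F_u·A_nt = 697.5 kN → 523 kN.
Bolt shear governs: 477 kN.

477 kN (bolt shear governs)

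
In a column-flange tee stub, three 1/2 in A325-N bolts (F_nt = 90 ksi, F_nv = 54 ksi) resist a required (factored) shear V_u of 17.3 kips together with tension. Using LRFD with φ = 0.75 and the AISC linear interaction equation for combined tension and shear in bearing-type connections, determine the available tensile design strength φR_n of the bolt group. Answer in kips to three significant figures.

A_b = π·0.5²/4 = 0.1963 in²; f_rv = 17.3 / (3 × 0.1963) = 29.37 ksi.
F'_nt = 1.3 F_nt − (F_nt / φF_nv) f_rv = 1.3·90 − (90/(0.75·54))·29.37 = 51.73 ksi, capped at F_nt → F'_nt = 51.73 ksi.
R_n = F'_nt · A_b · n = 51.73 × 0.1963 × 3 = 30.47 kips.
Design strength φR_n = 0.75 × 30.47 = 22.9 kips.

22.9 kips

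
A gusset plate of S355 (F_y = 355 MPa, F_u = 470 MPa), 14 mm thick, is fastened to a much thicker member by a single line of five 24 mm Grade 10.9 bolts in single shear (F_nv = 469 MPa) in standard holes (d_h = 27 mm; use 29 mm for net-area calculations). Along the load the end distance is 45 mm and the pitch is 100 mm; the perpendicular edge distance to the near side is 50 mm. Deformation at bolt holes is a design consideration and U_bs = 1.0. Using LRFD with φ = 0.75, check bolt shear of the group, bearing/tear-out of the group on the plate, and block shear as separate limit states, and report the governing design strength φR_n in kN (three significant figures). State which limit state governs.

796 kN (bolt shear governs)

Bolt shear: A_b = π·24²/4 = 452.4 mm²; R_n = 469 × 452.4 × 5 × 1 / 1000 = 1061 kN → 0.75 × 1061 = 796 kN.
Bearing: edge l_c = 31.5, r_n = 248.7 kN; interior l_c = 73, r_n = 379 kN; R_n = 248.7 + 4·379 = 1765 kN → 1320 kN.
Block shear: A_gv = 6230, A_nv = 4403, A_nt = 497 mm²; R_n = min(0.6F_uA_nv, 0.6F_yA_gv) + U_bs·F_u·A_nt = 1475 kN → 1110 kN.
Bolt shear governs: 796 kN.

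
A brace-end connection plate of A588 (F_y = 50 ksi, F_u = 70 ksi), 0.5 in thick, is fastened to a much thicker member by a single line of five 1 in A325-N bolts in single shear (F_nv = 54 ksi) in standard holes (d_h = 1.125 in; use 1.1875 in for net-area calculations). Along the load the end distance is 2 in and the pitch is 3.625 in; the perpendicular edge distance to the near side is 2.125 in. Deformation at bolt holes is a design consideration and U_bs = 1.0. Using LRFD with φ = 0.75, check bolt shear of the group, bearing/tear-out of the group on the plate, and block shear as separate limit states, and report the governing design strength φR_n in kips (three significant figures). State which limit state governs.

Bolt shear: A_b = π·1²/4 = 0.7854 in²; R_n = 54 × 0.7854 × 5 × 1 = 212.1 kips → 0.75 × 212.1 = 159 kips.
Bearing: edge l_c = 1.438, r_n = 60.37 kips; interior l_c = 2.5, r_n = 84 kips; R_n = 60.37 + 4·84 = 396.4 kips → 297 kips.
Block shear: A_gv = 8.25, A_nv = 5.578, A_nt = 0.7656 in²; R_n = min(0.6F_uA_nv, 0.6F_yA_gv) + U_bs·F_u·A_nt = 287.9 kips → 216 kips.
Bolt shear governs: 159 kips.

159 kips (bolt shear governs)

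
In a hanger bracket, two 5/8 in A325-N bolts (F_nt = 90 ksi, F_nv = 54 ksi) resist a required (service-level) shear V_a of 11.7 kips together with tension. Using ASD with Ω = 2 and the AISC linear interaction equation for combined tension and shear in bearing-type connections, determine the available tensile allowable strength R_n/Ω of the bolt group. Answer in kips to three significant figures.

A_b = π·0.625²/4 = 0.3068 in²; f_rv = 11.7 / (2 × 0.3068) = 19.07 ksi.
F'_nt = 1.3 F_nt − (Ω F_nt / F_nv) f_rv = 1.3·90 − (2·90/54)·19.07 = 53.44 ksi, capped at F_nt → F'_nt = 53.44 ksi.
R_n = F'_nt · A_b · n = 53.44 × 0.3068 × 2 = 32.79 kips.
Allowable strength R_n/Ω = 32.79 / 2 = 16.4 kips.

16.4 kips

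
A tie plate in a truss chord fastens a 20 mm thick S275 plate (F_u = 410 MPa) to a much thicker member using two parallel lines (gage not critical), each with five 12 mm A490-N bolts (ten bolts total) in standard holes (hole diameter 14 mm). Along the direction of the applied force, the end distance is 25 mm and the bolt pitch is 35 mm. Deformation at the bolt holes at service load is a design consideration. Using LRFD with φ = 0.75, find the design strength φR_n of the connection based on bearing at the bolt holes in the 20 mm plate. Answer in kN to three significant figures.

1510 kN

Per bolt r_n = 1.2 l_c t F_u ≤ 2.4 d t F_u; upper limit = 2.4 × 12 × 20 × 410 / 1000 = 236.2 kN.
Edge bolt: l_c = 25 − 14/2 = 18 mm → 1.2 × 18 × 20 × 410 / 1000 = 177.1 → r_n = 177.1 kN.
Interior bolts: l_c = 35 − 14 = 21 mm → 1.2 × 21 × 20 × 410 / 1000 = 206.6 → r_n = 206.6 kN.
R_n = 2 × 177.1 + 8 × 206.6 = 2007 kN.
Design strength φR_n = 0.75 × 2007 = 1510 kN.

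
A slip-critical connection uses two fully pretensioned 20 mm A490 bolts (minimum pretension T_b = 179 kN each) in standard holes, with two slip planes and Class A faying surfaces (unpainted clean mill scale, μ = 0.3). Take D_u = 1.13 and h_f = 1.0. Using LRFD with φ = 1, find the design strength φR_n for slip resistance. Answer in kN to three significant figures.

243 kN

R_n = μ · D_u · h_f · T_b · n_s · n_b = 0.3 × 1.13 × 1.0 × 179 × 2 × 2 = 242.7 kN.
Design strength φR_n = 1 × 242.7 = 243 kN.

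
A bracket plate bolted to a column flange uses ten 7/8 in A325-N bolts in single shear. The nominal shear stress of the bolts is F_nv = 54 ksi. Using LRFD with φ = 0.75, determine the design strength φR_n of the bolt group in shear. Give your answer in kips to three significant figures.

244 kips

A_b = π × 0.875² / 4 = 0.6013 in².
R_n = F_nv · A_b · n · n_s = 54 × 0.6013 × 10 × 1 = 324.7 kips.
Design strength φR_n = 0.75 × 324.7 = 244 kips.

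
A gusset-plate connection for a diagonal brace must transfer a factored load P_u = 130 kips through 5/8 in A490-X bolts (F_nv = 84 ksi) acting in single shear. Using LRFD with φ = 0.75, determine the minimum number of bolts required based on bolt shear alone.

7 bolts

A_b = π·0.625²/4 = 0.3068 in².
Per-bolt design strength φR_n = 0.75 × 84 × 0.3068 × 1 = 19.33 kips.
n ≥ 130 / 19.33 = 6.726 → use 7 bolts.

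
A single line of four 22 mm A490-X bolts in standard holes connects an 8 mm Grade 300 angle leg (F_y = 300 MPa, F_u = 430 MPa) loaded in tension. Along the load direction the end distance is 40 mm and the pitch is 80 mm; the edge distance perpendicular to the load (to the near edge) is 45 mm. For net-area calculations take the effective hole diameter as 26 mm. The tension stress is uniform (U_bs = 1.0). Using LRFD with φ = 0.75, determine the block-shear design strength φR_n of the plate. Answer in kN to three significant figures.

375 kN

Shear plane L_v = 40 + 3·80 = 280 mm; A_gv = 280 × 8 = 2240 mm².
A_nv = (280 − 3.5·26) × 8 = 1512 mm².
A_nt = (45 − 0.5·26) × 8 = 256 mm².
0.6 F_u A_nv = 390.1 kN; 0.6 F_y A_gv = 403.2 kN → shear rupture governs the shear term.
R_n = 390.1 + 1.0 × 430 × 256 / 1000 = 500.2 kN.
Design strength φR_n = 0.75 × 500.2 = 375 kN.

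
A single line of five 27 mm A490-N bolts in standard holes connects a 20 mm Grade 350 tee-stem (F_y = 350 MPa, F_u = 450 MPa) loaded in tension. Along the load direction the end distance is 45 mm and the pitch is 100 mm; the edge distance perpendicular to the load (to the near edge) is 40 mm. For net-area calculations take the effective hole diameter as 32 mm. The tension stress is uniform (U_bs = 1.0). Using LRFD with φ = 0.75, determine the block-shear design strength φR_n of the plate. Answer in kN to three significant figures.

1380 kN

Shear plane L_v = 45 + 4·100 = 445 mm; A_gv = 445 × 20 = 8900 mm².
A_nv = (445 − 4.5·32) × 20 = 6020 mm².
A_nt = (40 − 0.5·32) × 20 = 480 mm².
0.6 F_u A_nv = 1625 kN; 0.6 F_y A_gv = 1869 kN → shear rupture governs the shear term.
R_n = 1625 + 1.0 × 450 × 480 / 1000 = 1841 kN.
Design strength φR_n = 0.75 × 1841 = 1380 kN.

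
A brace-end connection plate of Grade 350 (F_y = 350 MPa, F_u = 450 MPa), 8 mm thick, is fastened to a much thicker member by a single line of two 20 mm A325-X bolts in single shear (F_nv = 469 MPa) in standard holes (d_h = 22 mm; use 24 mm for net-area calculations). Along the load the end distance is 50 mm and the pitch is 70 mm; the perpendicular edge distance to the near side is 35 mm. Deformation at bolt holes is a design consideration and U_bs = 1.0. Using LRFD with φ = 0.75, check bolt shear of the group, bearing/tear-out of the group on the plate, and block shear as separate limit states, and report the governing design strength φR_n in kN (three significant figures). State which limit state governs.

198 kN (block shear governs)

Bolt shear: A_b = π·20²/4 = 314.2 mm²; R_n = 469 × 314.2 × 2 × 1 / 1000 = 294.7 kN → 0.75 × 294.7 = 221 kN.
Bearing: edge l_c = 39, r_n = 168.5 kN; interior l_c = 48, r_n = 172.8 kN; R_n = 168.5 + 1·172.8 = 341.3 kN → 256 kN.
Block shear: A_gv = 960, A_nv = 672, A_nt = 184 mm²; R_n = min(0.6F_uA_nv, 0.6F_yA_gv) + U_bs·F_u·A_nt = 264.2 kN → 198 kN.
Block shear governs: 198 kN.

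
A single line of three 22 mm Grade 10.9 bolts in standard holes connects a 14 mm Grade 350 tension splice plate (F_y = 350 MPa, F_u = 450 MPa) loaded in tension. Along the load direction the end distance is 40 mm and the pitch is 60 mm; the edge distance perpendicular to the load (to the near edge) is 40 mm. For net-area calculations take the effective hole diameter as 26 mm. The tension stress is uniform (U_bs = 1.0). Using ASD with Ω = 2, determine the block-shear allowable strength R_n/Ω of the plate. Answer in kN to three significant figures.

Shear plane L_v = 40 + 2·60 = 160 mm; A_gv = 160 × 14 = 2240 mm².
A_nv = (160 − 2.5·26) × 14 = 1330 mm².
A_nt = (40 − 0.5·26) × 14 = 378 mm².
0.6 F_u A_nv = 359.1 kN; 0.6 F_y A_gv = 470.4 kN → shear rupture governs the shear term.
R_n = 359.1 + 1.0 × 450 × 378 / 1000 = 529.2 kN.
Allowable strength R_n/Ω = 529.2 / 2 = 265 kN.

265 kN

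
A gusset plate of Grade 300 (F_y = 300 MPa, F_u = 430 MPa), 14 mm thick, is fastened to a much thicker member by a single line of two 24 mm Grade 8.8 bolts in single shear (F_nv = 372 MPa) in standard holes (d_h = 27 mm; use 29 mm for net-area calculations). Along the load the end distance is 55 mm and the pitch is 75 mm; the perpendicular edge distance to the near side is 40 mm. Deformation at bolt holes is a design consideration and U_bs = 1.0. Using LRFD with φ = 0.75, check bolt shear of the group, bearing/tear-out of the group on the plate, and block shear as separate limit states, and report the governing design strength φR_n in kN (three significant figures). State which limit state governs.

252 kN (bolt shear governs)

Bolt shear: A_b = π·24²/4 = 452.4 mm²; R_n = 372 × 452.4 × 2 × 1 / 1000 = 336.6 kN → 0.75 × 336.6 = 252 kN.
Bearing: edge l_c = 41.5, r_n = 299.8 kN; interior l_c = 48, r_n = 346.8 kN; R_n = 299.8 + 1·346.8 = 646.5 kN → 485 kN.
Block shear: A_gv = 1820, A_nv = 1211, A_nt = 357 mm²; R_n = min(0.6F_uA_nv, 0.6F_yA_gv) + U_bs·F_u·A_nt = 465.9 kN → 349 kN.
Bolt shear governs: 252 kN.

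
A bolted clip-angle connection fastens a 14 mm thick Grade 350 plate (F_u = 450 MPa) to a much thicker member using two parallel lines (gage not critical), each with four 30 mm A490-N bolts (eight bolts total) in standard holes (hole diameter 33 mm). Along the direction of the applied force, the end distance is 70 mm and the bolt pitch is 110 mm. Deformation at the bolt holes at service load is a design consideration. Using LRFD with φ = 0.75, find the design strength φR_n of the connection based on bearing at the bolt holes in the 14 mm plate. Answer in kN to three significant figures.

Per bolt r_n = 1.2 l_c t F_u ≤ 2.4 d t F_u; upper limit = 2.4 × 30 × 14 × 450 / 1000 = 453.6 kN.
Edge bolt: l_c = 70 − 33/2 = 53.5 mm → 1.2 × 53.5 × 14 × 450 / 1000 = 404.5 → r_n = 404.5 kN.
Interior bolts: l_c = 110 − 33 = 77 mm → 1.2 × 77 × 14 × 450 / 1000 = 582.1 → r_n = 453.6 kN.
R_n = 2 × 404.5 + 6 × 453.6 = 3531 kN.
Design strength φR_n = 0.75 × 3531 = 2650 kN.

2650 kN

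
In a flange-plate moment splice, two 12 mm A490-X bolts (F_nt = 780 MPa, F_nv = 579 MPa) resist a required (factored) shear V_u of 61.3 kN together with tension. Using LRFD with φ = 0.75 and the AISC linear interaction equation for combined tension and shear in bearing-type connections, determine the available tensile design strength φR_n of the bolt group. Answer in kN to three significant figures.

A_b = π·12²/4 = 113.1 mm²; f_rv = 61.3 × 1000 / (2 × 113.1) = 271 MPa.
F'_nt = 1.3 F_nt − (F_nt / φF_nv) f_rv = 1.3·780 − (780/(0.75·579))·271 = 527.2 MPa, capped at F_nt → F'_nt = 527.2 MPa.
R_n = F'_nt · A_b · n = 527.2 × 113.1 × 2 / 1000 = 119.3 kN.
Design strength φR_n = 0.75 × 119.3 = 89.4 kN.

89.4 kN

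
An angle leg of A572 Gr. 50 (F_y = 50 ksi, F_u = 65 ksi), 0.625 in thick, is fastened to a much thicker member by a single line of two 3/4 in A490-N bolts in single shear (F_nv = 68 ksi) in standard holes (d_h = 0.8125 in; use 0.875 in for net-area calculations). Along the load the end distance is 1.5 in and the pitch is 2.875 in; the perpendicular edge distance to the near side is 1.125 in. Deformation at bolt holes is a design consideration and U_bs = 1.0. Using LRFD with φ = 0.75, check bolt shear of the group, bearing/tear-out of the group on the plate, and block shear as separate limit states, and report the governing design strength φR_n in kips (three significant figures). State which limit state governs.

Bolt shear: A_b = π·0.75²/4 = 0.4418 in²; R_n = 68 × 0.4418 × 2 × 1 = 60.08 kips → 0.75 × 60.08 = 45.1 kips.
Bearing: edge l_c = 1.094, r_n = 53.32 kips; interior l_c = 2.062, r_n = 73.12 kips; R_n = 53.32 + 1·73.12 = 126.4 kips → 94.8 kips.
Block shear: A_gv = 2.734, A_nv = 1.914, A_nt = 0.4297 in²; R_n = min(0.6F_uA_nv, 0.6F_yA_gv) + U_bs·F_u·A_nt = 102.6 kips → 76.9 kips.
Bolt shear governs: 45.1 kips.

45.1 kips (bolt shear governs)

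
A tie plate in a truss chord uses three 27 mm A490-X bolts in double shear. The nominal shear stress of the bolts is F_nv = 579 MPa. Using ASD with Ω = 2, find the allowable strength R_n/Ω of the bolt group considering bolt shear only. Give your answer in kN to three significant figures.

995 kN

A_b = π × 27² / 4 = 572.6 mm².
R_n = F_nv · A_b · n · n_s = 579 × 572.6 × 3 × 2 / 1000 = 1989 kN.
Allowable strength R_n/Ω = 1989 / 2 = 995 kN.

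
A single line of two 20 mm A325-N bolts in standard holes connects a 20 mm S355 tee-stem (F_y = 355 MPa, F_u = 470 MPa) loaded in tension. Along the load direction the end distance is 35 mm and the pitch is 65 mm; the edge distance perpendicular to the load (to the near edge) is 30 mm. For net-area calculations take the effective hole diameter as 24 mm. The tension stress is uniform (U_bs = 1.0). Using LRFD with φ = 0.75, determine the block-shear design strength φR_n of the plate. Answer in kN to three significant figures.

398 kN

Shear plane L_v = 35 + 1·65 = 100 mm; A_gv = 100 × 20 = 2000 mm².
A_nv = (100 − 1.5·24) × 20 = 1280 mm².
A_nt = (30 − 0.5·24) × 20 = 360 mm².
0.6 F_u A_nv = 361 kN; 0.6 F_y A_gv = 426 kN → shear rupture governs the shear term.
R_n = 361 + 1.0 × 470 × 360 / 1000 = 530.2 kN.
Design strength φR_n = 0.75 × 530.2 = 398 kN.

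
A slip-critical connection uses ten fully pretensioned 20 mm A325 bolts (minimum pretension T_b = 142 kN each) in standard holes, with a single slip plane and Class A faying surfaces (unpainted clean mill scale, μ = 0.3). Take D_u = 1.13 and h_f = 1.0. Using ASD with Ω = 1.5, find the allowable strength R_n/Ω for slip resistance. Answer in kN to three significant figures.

R_n = μ · D_u · h_f · T_b · n_s · n_b = 0.3 × 1.13 × 1.0 × 142 × 1 × 10 = 481.4 kN.
Allowable strength R_n/Ω = 481.4 / 1.5 = 321 kN.

321 kN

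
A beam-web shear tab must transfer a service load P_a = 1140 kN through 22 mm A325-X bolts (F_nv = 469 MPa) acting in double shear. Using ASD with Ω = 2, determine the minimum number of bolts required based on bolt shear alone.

7 bolts

A_b = π·22²/4 = 380.1 mm².
Per-bolt allowable strength R_n/Ω = 469 × 380.1 × 2 / 1000 / 2 = 178.3 kN.
n ≥ 1140 / 178.3 = 6.394 → use 7 bolts.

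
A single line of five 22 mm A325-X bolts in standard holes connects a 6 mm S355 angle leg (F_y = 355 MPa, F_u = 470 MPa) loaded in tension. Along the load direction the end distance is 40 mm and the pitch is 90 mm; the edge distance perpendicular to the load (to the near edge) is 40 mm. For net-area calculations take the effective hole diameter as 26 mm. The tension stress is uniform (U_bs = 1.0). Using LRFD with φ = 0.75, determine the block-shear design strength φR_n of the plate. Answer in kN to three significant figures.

416 kN

Shear plane L_v = 40 + 4·90 = 400 mm; A_gv = 400 × 6 = 2400 mm².
A_nv = (400 − 4.5·26) × 6 = 1698 mm².
A_nt = (40 − 0.5·26) × 6 = 162 mm².
0.6 F_u A_nv = 478.8 kN; 0.6 F_y A_gv = 511.2 kN → shear rupture governs the shear term.
R_n = 478.8 + 1.0 × 470 × 162 / 1000 = 555 kN.
Design strength φR_n = 0.75 × 555 = 416 kN.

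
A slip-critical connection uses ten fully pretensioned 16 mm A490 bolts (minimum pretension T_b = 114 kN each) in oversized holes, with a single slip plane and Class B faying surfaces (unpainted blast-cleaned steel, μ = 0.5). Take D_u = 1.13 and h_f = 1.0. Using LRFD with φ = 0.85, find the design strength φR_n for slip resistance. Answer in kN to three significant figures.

547 kN

R_n = μ · D_u · h_f · T_b · n_s · n_b = 0.5 × 1.13 × 1.0 × 114 × 1 × 10 = 644.1 kN.
Design strength φR_n = 0.85 × 644.1 = 547 kN.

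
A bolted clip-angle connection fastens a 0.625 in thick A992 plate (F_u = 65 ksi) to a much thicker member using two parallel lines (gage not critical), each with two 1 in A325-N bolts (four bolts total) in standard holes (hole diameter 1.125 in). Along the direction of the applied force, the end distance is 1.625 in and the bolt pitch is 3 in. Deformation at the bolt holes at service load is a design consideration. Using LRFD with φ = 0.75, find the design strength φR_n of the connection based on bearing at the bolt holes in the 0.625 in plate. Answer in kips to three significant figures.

215 kips

Per bolt r_n = 1.2 l_c t F_u ≤ 2.4 d t F_u; upper limit = 2.4 × 1 × 0.625 × 65 = 97.5 kips.
Edge bolt: l_c = 1.625 − 1.125/2 = 1.062 in → 1.2 × 1.062 × 0.625 × 65 = 51.8 → r_n = 51.8 kips.
Interior bolts: l_c = 3 − 1.125 = 1.875 in → 1.2 × 1.875 × 0.625 × 65 = 91.41 → r_n = 91.41 kips.
R_n = 2 × 51.8 + 2 × 91.41 = 286.4 kips.
Design strength φR_n = 0.75 × 286.4 = 215 kips.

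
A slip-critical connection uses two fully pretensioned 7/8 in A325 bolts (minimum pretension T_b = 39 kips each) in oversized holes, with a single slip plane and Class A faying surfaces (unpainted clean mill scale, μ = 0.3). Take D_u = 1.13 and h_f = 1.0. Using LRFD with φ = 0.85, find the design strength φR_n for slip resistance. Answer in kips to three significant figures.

R_n = μ · D_u · h_f · T_b · n_s · n_b = 0.3 × 1.13 × 1.0 × 39 × 1 × 2 = 26.44 kips.
Design strength φR_n = 0.85 × 26.44 = 22.5 kips.

22.5 kips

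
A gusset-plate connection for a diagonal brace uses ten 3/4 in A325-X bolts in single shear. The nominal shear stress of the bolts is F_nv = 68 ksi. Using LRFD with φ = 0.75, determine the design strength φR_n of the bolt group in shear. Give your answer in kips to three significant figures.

225 kips

A_b = π × 0.75² / 4 = 0.4418 in².
R_n = F_nv · A_b · n · n_s = 68 × 0.4418 × 10 × 1 = 300.4 kips.
Design strength φR_n = 0.75 × 300.4 = 225 kips.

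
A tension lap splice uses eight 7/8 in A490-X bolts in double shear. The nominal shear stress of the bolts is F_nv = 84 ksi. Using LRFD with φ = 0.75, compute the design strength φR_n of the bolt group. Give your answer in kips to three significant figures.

A_b = π × 0.875² / 4 = 0.6013 in².
R_n = F_nv · A_b · n · n_s = 84 × 0.6013 × 8 × 2 = 808.2 kips.
Design strength φR_n = 0.75 × 808.2 = 606 kips.

606 kips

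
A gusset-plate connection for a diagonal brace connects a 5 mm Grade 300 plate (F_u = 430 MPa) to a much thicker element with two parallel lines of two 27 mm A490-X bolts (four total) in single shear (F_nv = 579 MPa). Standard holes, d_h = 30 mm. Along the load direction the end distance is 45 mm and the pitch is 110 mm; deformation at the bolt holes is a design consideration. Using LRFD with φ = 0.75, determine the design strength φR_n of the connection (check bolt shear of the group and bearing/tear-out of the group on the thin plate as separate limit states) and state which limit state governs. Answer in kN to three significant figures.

325 kN (bearing governs)

Bolt shear: A_b = π·27²/4 = 572.6 mm²; R_n = 579 × 572.6 × 4 × 1 / 1000 = 1326 kN → 0.75 × 1326 = 995 kN.
Bearing (1.2 l_c t F_u ≤ 2.4 d t F_u): upper limit = 2.4·27·5·430 / 1000 = 139.3 kN.
  Edge l_c = 45 − 30/2 = 30 → r_n = 77.4 kN; interior l_c = 110 − 30 = 80 → r_n = 139.3 kN.
  R_n,bearing = 2·77.4 + 2·139.3 = 433.4 kN → 0.75 × 433.4 = 325 kN.
Bearing governs: 325 kN.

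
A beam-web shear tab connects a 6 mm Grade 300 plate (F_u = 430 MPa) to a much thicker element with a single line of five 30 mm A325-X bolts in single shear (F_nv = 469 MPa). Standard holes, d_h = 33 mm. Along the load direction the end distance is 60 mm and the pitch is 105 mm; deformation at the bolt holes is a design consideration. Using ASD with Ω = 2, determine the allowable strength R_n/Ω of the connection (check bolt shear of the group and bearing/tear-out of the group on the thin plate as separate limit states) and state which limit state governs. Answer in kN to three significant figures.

Bolt shear: A_b = π·30²/4 = 706.9 mm²; R_n = 469 × 706.9 × 5 × 1 / 1000 = 1658 kN → 1658 / 2 = 829 kN.
Bearing (1.2 l_c t F_u ≤ 2.4 d t F_u): upper limit = 2.4·30·6·430 / 1000 = 185.8 kN.
  Edge l_c = 60 − 33/2 = 43.5 → r_n = 134.7 kN; interior l_c = 105 − 33 = 72 → r_n = 185.8 kN.
  R_n,bearing = 1·134.7 + 4·185.8 = 877.7 kN → 877.7 / 2 = 439 kN.
Bearing governs: 439 kN.

439 kN (bearing governs)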